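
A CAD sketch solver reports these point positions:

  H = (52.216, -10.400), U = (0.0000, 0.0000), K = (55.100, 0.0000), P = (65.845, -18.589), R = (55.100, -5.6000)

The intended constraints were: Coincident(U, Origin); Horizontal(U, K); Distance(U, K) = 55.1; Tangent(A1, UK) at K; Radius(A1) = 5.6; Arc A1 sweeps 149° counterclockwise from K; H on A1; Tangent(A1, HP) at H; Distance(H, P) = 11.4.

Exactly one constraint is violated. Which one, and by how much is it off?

Distance(H, P) = 11.4 — off by 4.50.

U = (0.00, 0.00) ✓; U.y = 0.00, K.y = 0.00 ✓; |UK| = 55.10 ✓; ∠(RK, KU) = 90.00° ✓; |RK| = 5.600 ✓; bearing(R→H) − bearing(R→K) = 149.0° ✓; |RH| = 5.600 ✓; ∠(RH, HP) = 90.00° ✓; |HP| = 15.90 ✗.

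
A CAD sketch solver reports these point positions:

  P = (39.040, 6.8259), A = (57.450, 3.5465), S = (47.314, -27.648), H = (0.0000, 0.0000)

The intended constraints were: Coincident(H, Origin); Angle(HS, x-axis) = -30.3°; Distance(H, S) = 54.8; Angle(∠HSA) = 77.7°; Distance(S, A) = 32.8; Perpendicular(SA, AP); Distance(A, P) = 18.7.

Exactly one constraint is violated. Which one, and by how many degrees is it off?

Perpendicular(SA, AP) — off by 7.90°.

H = (0.00, 0.00) ✓; HS at -30.30° ✓; |HS| = 54.80 ✓; ∠HSA = 77.70° ✓; |SA| = 32.80 ✓; ∠(SA, AP) = 97.90° ✗; |AP| = 18.70 ✓.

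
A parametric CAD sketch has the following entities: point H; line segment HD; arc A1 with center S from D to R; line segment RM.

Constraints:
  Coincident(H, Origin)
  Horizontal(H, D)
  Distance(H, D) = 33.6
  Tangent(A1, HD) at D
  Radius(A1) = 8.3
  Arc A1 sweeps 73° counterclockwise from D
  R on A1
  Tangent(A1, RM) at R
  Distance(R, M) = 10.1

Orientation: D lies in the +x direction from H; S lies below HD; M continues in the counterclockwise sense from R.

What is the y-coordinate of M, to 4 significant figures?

-15.53

H is at the origin; H and D share the same y with |HD| = 33.6 and D on the +x side, so D = (33.60, 0.000). Tangency of A1 to HD means the radius SD is perpendicular to HD, so S = D + (0, -8.3) = (33.60, -8.300). On A1, D sits at bearing 90° from S; a 73° counterclockwise sweep puts R at bearing 163°, so R = S + 8.3·(cos 163°, sin 163°) = (25.66, -5.873). Since A1 is tangent to RM there, SR ⟂ RM, so RM runs along (−sin 163°, cos 163°); with |RM| = 10.1, M = (22.71, -15.53). So M.y = -15.53.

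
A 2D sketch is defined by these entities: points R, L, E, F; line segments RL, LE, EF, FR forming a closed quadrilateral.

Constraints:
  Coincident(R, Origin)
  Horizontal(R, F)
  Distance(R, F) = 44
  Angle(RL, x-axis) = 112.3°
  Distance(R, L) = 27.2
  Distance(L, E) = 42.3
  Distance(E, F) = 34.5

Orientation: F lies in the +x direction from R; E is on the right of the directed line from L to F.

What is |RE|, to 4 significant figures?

15.92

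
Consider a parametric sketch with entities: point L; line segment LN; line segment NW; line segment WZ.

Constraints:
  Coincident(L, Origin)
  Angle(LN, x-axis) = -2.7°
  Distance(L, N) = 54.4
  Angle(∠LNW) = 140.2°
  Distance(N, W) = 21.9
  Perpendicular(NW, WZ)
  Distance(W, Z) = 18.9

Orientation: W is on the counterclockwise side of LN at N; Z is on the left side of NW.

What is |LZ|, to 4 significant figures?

65.65

L is at the origin; LN runs at -2.7° with length 54.4, so N = 54.4·(cos -2.7°, sin -2.7°) = (54.34, -2.563). ∠LNW = 140.2°, so NW runs at -2.7° + (180° − 140.2°) = 37.10° from the x-axis; with |NW| = 21.9, W = N + 21.9·(cos 37.10°, sin 37.10°) = (71.81, 10.65). NW is perpendicular to WZ; with |WZ| = 18.9 on the left of NW, Z = W + 18.9·(-0.6032, 0.7976) = (60.41, 25.72). Then |LZ| = |Z − L| = 65.65.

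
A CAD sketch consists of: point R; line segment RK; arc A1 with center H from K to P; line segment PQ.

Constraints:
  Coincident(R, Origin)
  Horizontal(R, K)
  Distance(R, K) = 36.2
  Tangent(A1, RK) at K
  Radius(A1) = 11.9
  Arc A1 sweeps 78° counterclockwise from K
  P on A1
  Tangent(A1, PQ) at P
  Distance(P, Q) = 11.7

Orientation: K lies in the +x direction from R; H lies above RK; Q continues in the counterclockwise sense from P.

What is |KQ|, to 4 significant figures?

25.17

On A1, K sits at bearing -90° from H; a 78° counterclockwise sweep puts P at bearing -12°, so P = H + 11.9·(cos -12°, sin -12°) = (47.84, 9.426). A1 meets PQ tangentially, so HP is at right angles to PQ, so PQ runs along (−sin -12°, cos -12°); with |PQ| = 11.7, Q = (50.27, 20.87). Then |KQ| = |Q − K| = 25.17.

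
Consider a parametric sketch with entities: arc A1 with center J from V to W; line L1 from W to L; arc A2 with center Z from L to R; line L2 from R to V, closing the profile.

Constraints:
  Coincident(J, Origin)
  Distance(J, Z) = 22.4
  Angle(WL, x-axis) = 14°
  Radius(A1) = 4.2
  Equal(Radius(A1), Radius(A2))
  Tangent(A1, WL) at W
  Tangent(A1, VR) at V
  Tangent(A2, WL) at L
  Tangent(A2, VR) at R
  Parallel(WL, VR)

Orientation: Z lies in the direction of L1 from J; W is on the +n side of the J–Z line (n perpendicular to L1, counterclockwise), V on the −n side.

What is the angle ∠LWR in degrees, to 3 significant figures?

20.6°

The slot axis is L1's direction at 14.0°, so u = (cos 14.0°, sin 14.0°) = (0.970, 0.242) and n = (−sin 14.0°, cos 14.0°) = (-0.242, 0.970). J is at the origin and Z lies 22.4 along u from J, so Z = 22.4·u = (21.7, 5.42). Tangency of A1 to both parallel lines with radius 4.2 puts W and V at J ± 4.2·n: W = (-1.02, 4.08), V = (1.02, -4.08). Equal radii place L and R the same way about Z: L = Z + 4.2·n = (20.7, 9.49), R = Z − 4.2·n = (22.8, 1.34). Then cos ∠LWR = WL·WR / (|WL||WR|), giving 20.6°.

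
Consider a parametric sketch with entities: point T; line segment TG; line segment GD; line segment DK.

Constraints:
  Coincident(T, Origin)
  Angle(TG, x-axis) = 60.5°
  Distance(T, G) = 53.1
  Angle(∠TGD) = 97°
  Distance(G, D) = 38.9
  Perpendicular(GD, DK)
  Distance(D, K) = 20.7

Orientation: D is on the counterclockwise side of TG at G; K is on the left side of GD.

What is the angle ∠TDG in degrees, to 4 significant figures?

49.28°

T is at the origin; TG runs at 60.5° with length 53.1, so G = 53.1·(cos 60.5°, sin 60.5°) = (26.15, 46.22). ∠TGD = 97.0°, so GD runs at 60.5° + (180° − 97.0°) = 143.5° from the x-axis; with |GD| = 38.9, D = G + 38.9·(cos 143.5°, sin 143.5°) = (-5.122, 69.35). Then cos ∠TDG = DT·DG / (|DT||DG|), giving 49.28°.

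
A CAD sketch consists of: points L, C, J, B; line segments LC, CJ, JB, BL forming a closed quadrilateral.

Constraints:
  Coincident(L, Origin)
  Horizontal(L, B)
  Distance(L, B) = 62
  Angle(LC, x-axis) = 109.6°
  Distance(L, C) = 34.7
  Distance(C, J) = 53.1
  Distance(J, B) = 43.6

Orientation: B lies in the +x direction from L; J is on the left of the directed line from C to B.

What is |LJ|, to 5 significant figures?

56.224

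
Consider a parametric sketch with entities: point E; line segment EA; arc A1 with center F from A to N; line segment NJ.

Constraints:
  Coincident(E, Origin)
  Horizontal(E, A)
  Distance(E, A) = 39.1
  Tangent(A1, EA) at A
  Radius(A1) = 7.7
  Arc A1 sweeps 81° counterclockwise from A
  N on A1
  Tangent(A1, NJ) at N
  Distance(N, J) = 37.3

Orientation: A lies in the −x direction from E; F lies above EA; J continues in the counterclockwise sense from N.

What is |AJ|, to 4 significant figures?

45.37

On A1, A sits at bearing -90° from F; an 81° counterclockwise sweep puts N at bearing -9°, so N = F + 7.7·(cos -9°, sin -9°) = (-31.49, 6.495). Tangency of A1 to NJ means the radius FN is perpendicular to NJ, so NJ runs along (−sin -9°, cos -9°); with |NJ| = 37.3, J = (-25.66, 43.34). Then |AJ| = |J − A| = 45.37.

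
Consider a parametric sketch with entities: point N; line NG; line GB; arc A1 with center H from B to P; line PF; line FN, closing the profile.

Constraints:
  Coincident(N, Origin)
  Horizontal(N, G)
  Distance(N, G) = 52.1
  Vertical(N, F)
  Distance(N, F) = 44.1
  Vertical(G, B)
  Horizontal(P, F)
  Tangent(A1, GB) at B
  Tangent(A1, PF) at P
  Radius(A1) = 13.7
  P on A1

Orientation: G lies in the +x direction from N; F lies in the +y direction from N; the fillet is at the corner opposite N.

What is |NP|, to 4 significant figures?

58.48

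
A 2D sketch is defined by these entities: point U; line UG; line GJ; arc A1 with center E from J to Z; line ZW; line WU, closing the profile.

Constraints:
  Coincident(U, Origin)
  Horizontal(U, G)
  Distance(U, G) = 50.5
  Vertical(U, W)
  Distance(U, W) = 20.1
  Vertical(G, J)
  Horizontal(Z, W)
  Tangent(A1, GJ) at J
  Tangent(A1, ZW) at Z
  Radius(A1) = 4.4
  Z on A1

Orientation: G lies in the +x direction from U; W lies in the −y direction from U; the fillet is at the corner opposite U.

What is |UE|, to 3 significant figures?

48.7

U and W share the same x with |UW| = 20.1 and W on the −y side, so W = (0.00, -20.1). The virtual corner opposite U is at (50.5, -20.1). A1 meets GJ tangentially, so EJ is at right angles to GJ and tangency of A1 to ZW means the radius EZ is perpendicular to ZW, with radius 4.4, so the center E sits 4.4 in from both sides at E = (46.1, -15.7). Then |UE| = |E − U| = 48.7.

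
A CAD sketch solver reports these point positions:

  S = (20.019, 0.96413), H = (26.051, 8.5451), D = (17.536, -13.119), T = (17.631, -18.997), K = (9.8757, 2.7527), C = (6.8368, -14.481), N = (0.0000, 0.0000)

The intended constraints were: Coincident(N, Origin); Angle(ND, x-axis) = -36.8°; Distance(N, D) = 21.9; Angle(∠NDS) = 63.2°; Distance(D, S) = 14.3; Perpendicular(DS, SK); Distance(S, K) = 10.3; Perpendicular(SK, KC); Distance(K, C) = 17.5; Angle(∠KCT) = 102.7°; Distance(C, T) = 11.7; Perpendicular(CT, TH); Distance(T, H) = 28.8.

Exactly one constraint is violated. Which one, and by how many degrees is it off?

Perpendicular(CT, TH) — off by 5.70°.

N = (0.00, 0.00) ✓; ND at -36.80° ✓; |ND| = 21.90 ✓; ∠NDS = 63.20° ✓; |DS| = 14.30 ✓; ∠(DS, SK) = 90.00° ✓; |SK| = 10.30 ✓; ∠(SK, KC) = 90.00° ✓; |KC| = 17.50 ✓; ∠KCT = 102.7° ✓; |CT| = 11.70 ✓; ∠(CT, TH) = 95.70° ✗; |TH| = 28.80 ✓.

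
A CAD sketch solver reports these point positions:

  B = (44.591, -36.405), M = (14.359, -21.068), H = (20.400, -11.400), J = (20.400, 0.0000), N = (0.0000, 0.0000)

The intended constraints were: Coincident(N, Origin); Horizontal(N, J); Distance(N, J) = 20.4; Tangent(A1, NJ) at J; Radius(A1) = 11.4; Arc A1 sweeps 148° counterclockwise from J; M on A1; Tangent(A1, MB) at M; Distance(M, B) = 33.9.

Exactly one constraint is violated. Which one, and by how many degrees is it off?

Tangent(A1, MB) at M — off by 5.10°.

N = (0.00, 0.00) ✓; N.y = 0.00, J.y = 0.00 ✓; |NJ| = 20.40 ✓; ∠(HJ, JN) = 90.00° ✓; |HJ| = 11.40 ✓; bearing(H→M) − bearing(H→J) = 148.0° ✓; |HM| = 11.40 ✓; ∠(HM, MB) = 84.90° ✗; |MB| = 33.90 ✓.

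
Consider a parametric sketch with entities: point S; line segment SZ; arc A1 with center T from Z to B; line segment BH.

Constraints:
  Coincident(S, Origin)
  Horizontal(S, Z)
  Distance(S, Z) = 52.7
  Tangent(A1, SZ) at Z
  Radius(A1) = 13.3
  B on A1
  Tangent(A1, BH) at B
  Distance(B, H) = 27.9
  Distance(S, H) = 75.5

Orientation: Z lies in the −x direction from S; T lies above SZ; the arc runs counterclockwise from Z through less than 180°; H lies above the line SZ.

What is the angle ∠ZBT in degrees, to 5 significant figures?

23.234°

S is at the origin; SZ is horizontal with |SZ| = 52.7 and Z on the −x side, so Z = (-52.700, 0.0000). Tangency of A1 to SZ means the radius TZ is perpendicular to SZ, so T = Z + (0, 13.3) = (-52.700, 13.300). Since TB ⟂ BH (tangency), |TH| = √(13.3² + 27.9²) = 30.908 regardless of where B sits on A1. So H lies on both circle(S, 75.5) and circle(T, 30.908); the above-SZ intersection is H = (-62.274, 42.688). B is the foot of the tangent from H: B = (-43.057, 22.460).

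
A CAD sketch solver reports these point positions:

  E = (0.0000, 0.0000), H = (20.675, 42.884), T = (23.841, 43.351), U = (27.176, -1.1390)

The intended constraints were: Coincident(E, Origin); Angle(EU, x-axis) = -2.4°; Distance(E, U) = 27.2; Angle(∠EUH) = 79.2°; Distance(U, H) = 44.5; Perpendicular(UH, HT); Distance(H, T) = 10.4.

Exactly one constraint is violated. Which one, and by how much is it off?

Distance(H, T) = 10.4 — off by 7.20.

E = (0.00, 0.00) ✓; EU at -2.400° ✓; |EU| = 27.20 ✓; ∠EUH = 79.20° ✓; |UH| = 44.50 ✓; ∠(UH, HT) = 90.01° ✓; |HT| = 3.200 ✗.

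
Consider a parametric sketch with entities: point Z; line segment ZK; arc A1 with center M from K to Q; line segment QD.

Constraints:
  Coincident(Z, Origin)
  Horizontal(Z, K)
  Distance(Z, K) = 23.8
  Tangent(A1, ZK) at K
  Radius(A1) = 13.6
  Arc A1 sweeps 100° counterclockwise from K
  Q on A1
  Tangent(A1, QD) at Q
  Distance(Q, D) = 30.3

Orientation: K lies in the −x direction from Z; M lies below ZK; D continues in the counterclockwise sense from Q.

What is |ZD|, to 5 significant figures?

55.834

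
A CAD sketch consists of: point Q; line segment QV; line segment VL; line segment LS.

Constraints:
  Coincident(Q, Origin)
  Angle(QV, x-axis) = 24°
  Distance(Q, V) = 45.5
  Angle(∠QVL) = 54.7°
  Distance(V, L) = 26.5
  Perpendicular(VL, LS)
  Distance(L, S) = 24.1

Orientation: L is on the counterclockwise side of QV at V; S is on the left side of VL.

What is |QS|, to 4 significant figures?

13.04

Q is at the origin; QV runs at 24.0° with length 45.5, so V = 45.5·(cos 24.0°, sin 24.0°) = (41.57, 18.51). ∠QVL = 54.7°, so VL runs at 24.0° + (180° − 54.7°) = 149.3° from the x-axis; with |VL| = 26.5, L = V + 26.5·(cos 149.3°, sin 149.3°) = (18.78, 32.04). VL is perpendicular to LS; with |LS| = 24.1 on the left of VL, S = L + 24.1·(-0.5105, -0.8599) = (6.476, 11.31). Then |QS| = |S − Q| = 13.04.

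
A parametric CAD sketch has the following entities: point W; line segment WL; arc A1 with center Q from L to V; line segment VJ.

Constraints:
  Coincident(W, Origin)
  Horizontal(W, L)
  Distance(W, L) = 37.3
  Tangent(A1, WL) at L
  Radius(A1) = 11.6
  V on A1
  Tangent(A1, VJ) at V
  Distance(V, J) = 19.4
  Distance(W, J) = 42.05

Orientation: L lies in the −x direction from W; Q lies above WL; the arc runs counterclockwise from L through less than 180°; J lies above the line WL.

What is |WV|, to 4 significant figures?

28.65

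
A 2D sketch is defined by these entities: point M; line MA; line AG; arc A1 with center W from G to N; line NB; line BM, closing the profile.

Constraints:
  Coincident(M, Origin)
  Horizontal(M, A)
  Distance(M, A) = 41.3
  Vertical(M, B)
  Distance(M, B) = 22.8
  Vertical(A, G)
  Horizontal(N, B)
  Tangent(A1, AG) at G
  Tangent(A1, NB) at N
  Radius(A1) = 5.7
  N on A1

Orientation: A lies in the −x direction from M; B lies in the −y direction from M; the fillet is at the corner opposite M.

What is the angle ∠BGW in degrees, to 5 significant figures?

7.8580°

M is at the origin; M and A share the same y with |MA| = 41.3 and A on the −x side, so A = (-41.300, 0.0000). M and B share the same x with |MB| = 22.8 and B on the −y side, so B = (0.0000, -22.800). The virtual corner opposite M is at (-41.300, -22.800). Since A1 is tangent to AG there, WG ⟂ AG and tangency of A1 to NB means the radius WN is perpendicular to NB, with radius 5.7, so the center W sits 5.7 in from both sides at W = (-35.600, -17.100). That places the tangent points at G = (-41.300, -17.100) on AG and N = (-35.600, -22.800) on NB. Then cos ∠BGW = GB·GW / (|GB||GW|), giving 7.8580°.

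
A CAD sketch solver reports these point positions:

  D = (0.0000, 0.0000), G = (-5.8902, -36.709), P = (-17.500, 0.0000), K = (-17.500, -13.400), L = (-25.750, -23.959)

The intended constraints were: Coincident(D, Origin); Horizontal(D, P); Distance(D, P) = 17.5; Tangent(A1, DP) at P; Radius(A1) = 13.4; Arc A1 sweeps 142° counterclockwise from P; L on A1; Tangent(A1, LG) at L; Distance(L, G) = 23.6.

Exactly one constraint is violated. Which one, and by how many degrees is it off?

Tangent(A1, LG) at L — off by 5.30°.

D = (0.00, 0.00) ✓; D.y = 0.00, P.y = 0.00 ✓; |DP| = 17.50 ✓; ∠(KP, PD) = 90.00° ✓; |KP| = 13.40 ✓; bearing(K→L) − bearing(K→P) = 142.0° ✓; |KL| = 13.40 ✓; ∠(KL, LG) = 84.70° ✗; |LG| = 23.60 ✓.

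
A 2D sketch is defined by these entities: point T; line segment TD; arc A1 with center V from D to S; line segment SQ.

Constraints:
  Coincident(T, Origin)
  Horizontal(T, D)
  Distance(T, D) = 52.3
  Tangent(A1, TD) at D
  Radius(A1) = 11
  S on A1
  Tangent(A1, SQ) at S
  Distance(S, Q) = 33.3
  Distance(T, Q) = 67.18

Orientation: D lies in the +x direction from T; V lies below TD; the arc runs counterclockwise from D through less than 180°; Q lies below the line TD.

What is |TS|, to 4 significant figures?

43.70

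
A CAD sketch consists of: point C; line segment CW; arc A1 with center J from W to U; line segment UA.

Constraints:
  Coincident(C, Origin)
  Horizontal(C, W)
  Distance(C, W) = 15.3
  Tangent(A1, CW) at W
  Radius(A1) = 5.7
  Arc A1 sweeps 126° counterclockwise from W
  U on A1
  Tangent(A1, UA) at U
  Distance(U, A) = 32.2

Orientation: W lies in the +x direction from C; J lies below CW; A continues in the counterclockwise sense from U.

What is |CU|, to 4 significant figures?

14.01

C is at the origin; CW is horizontal with |CW| = 15.3 and W on the +x side, so W = (15.30, 0.000). Since A1 is tangent to CW there, JW ⟂ CW, so J = W + (0, -5.7) = (15.30, -5.700). On A1, W sits at bearing 90° from J; a 126° counterclockwise sweep puts U at bearing 216°, so U = J + 5.7·(cos 216°, sin 216°) = (10.69, -9.050). Then |CU| = |U − C| = 14.01.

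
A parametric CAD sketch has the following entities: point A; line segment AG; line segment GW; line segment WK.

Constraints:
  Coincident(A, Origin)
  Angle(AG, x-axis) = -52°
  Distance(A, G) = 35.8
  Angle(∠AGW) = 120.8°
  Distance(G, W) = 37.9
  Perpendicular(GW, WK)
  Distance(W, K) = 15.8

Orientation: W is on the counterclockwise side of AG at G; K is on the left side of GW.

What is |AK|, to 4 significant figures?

58.18

A is at the origin; AG runs at -52.0° with length 35.8, so G = 35.8·(cos -52.0°, sin -52.0°) = (22.04, -28.21). ∠AGW = 120.8°, so GW runs at -52.0° + (180° − 120.8°) = 7.200° from the x-axis; with |GW| = 37.9, W = G + 37.9·(cos 7.200°, sin 7.200°) = (59.64, -23.46). GW is perpendicular to WK; with |WK| = 15.8 on the left of GW, K = W + 15.8·(-0.1253, 0.9921) = (57.66, -7.785). Then |AK| = |K − A| = 58.18.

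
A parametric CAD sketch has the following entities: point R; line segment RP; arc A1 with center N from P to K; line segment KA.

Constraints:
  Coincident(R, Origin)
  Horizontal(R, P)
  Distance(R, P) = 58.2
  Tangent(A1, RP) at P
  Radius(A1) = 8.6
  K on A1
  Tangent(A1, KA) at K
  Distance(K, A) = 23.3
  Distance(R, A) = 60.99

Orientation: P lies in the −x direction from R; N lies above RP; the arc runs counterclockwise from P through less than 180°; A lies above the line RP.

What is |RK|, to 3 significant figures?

50.5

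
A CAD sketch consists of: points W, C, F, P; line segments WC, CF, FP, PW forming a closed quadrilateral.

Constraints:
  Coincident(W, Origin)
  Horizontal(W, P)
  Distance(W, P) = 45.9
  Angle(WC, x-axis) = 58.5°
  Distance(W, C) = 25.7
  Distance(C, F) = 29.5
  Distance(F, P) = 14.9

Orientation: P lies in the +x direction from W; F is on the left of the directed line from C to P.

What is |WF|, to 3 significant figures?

44.3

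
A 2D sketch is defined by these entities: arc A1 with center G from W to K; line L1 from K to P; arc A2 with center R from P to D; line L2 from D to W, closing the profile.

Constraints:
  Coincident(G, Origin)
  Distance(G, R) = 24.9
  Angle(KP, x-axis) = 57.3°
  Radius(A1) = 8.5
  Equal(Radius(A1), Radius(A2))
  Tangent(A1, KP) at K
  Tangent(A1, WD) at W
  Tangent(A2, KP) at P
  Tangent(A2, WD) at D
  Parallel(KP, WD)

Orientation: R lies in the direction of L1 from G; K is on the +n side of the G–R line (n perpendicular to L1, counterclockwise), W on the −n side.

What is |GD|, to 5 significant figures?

26.311

Tangency of A1 to both parallel lines with radius 8.5 puts K and W at G ± 8.5·n: K = (-7.1528, 4.5920), W = (7.1528, -4.5920). Equal radii place P and D the same way about R: P = R + 8.5·n = (6.2991, 25.546), D = R − 8.5·n = (20.605, 16.362). Then |GD| = |D − G| = 26.311.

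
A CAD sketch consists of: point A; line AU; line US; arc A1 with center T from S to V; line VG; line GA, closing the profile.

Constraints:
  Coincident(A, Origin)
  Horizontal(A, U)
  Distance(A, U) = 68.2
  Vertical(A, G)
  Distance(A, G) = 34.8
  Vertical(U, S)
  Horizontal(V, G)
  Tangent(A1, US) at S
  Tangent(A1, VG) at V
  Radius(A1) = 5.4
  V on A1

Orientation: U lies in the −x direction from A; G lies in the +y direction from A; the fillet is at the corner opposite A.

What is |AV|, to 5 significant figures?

71.797

A is at the origin; AU is horizontal with |AU| = 68.2 and U on the −x side, so U = (-68.200, 0.0000). A and G share the same x with |AG| = 34.8 and G on the +y side, so G = (0.0000, 34.800). The virtual corner opposite A is at (-68.200, 34.800). A1 meets US tangentially, so TS is at right angles to US and since A1 is tangent to VG there, TV ⟂ VG, with radius 5.4, so the center T sits 5.4 in from both sides at T = (-62.800, 29.400). That places the tangent points at S = (-68.200, 29.400) on US and V = (-62.800, 34.800) on VG. Then |AV| = |V − A| = 71.797.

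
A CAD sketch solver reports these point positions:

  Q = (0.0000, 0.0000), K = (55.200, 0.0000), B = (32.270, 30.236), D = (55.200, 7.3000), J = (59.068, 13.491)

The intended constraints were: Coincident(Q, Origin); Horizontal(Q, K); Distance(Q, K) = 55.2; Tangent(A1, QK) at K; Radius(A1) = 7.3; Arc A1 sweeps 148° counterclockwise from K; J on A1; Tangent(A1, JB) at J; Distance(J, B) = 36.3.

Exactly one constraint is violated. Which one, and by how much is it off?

Distance(J, B) = 36.3 — off by 4.70.

Q = (0.00, 0.00) ✓; Q.y = 0.00, K.y = 0.00 ✓; |QK| = 55.20 ✓; ∠(DK, KQ) = 90.00° ✓; |DK| = 7.300 ✓; bearing(D→J) − bearing(D→K) = 148.0° ✓; |DJ| = 7.300 ✓; ∠(DJ, JB) = 90.00° ✓; |JB| = 31.60 ✗.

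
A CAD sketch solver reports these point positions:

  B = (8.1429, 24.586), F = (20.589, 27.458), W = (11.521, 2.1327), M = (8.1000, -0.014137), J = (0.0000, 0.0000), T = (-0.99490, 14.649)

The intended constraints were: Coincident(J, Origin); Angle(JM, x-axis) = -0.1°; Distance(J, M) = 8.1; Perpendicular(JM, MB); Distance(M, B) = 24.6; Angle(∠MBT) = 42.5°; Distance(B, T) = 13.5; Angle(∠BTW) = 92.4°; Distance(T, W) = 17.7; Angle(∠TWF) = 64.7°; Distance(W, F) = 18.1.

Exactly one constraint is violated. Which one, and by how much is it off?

Distance(W, F) = 18.1 — off by 8.80.

J = (0.00, 0.00) ✓; JM at -0.1000° ✓; |JM| = 8.100 ✓; ∠(JM, MB) = 90.00° ✓; |MB| = 24.60 ✓; ∠MBT = 42.50° ✓; |BT| = 13.50 ✓; ∠BTW = 92.40° ✓; |TW| = 17.70 ✓; ∠TWF = 64.70° ✓; |WF| = 26.90 ✗.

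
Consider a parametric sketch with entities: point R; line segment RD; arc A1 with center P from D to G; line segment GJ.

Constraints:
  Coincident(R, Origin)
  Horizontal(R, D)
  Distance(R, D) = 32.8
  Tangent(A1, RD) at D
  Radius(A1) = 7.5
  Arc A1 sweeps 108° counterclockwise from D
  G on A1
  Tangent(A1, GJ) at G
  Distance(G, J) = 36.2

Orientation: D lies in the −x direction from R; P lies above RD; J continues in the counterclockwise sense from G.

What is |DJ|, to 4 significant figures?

44.43

On A1, D sits at bearing -90° from P; a 108° counterclockwise sweep puts G at bearing 18°, so G = P + 7.5·(cos 18°, sin 18°) = (-25.67, 9.818). Tangency of A1 to GJ means the radius PG is perpendicular to GJ, so GJ runs along (−sin 18°, cos 18°); with |GJ| = 36.2, J = (-36.85, 44.25). Then |DJ| = |J − D| = 44.43.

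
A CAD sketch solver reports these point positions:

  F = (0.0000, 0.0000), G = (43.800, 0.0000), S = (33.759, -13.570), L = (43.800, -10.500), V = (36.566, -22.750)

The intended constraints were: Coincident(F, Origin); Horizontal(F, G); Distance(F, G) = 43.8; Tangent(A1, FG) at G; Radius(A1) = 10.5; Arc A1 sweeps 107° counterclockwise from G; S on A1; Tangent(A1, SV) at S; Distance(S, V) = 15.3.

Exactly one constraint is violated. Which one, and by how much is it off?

Distance(S, V) = 15.3 — off by 5.70.

F = (0.00, 0.00) ✓; F.y = 0.00, G.y = 0.00 ✓; |FG| = 43.80 ✓; ∠(LG, GF) = 90.00° ✓; |LG| = 10.50 ✓; bearing(L→S) − bearing(L→G) = 107.0° ✓; |LS| = 10.50 ✓; ∠(LS, SV) = 90.00° ✓; |SV| = 9.600 ✗.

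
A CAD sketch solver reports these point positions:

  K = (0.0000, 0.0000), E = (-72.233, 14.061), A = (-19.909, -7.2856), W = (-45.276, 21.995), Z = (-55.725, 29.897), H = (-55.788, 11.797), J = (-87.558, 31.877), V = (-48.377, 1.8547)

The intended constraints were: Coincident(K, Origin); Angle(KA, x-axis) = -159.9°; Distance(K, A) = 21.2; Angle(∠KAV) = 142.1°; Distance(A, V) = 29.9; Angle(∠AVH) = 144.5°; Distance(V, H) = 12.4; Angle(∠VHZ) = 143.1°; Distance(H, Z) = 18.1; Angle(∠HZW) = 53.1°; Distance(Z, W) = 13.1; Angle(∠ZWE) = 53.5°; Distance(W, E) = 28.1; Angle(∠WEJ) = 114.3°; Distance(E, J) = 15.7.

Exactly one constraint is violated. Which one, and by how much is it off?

Distance(E, J) = 15.7 — off by 7.80.

K = (0.00, 0.00) ✓; KA at -159.9° ✓; |KA| = 21.20 ✓; ∠KAV = 142.1° ✓; |AV| = 29.90 ✓; ∠AVH = 144.5° ✓; |VH| = 12.40 ✓; ∠VHZ = 143.1° ✓; |HZ| = 18.10 ✓; ∠HZW = 53.10° ✓; |ZW| = 13.10 ✓; ∠ZWE = 53.50° ✓; |WE| = 28.10 ✓; ∠WEJ = 114.3° ✓; |EJ| = 23.50 ✗.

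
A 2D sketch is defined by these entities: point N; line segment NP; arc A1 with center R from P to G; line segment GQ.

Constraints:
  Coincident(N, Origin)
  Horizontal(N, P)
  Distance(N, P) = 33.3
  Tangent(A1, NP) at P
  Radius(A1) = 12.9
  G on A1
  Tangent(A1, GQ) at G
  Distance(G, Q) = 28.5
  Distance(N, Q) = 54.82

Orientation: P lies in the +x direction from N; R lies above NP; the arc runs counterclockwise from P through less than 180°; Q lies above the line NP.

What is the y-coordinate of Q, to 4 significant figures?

44.17

N is at the origin; NP is horizontal with |NP| = 33.3 and P on the +x side, so P = (33.30, 0.000). A1 meets NP tangentially, so RP is at right angles to NP, so R = P + (0, 12.9) = (33.30, 12.90). Since RG ⟂ GQ (tangency), |RQ| = √(12.9² + 28.5²) = 31.28 regardless of where G sits on A1. So Q lies on both circle(N, 54.82) and circle(R, 31.28); the above-NP intersection is Q = (32.47, 44.17). G is the foot of the tangent from Q: G = (44.91, 18.53).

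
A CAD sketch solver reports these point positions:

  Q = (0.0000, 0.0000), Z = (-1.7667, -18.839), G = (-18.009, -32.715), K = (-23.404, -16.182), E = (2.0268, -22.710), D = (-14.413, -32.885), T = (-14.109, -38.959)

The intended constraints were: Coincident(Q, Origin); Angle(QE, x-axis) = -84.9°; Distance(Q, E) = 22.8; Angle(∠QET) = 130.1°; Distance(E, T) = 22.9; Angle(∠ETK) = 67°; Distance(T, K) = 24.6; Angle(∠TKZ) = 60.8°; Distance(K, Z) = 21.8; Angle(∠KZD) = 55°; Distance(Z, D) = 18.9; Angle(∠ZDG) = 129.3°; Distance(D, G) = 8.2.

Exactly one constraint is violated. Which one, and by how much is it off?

Distance(D, G) = 8.2 — off by 4.60.

Q = (0.00, 0.00) ✓; QE at -84.90° ✓; |QE| = 22.80 ✓; ∠QET = 130.1° ✓; |ET| = 22.90 ✓; ∠ETK = 67.00° ✓; |TK| = 24.60 ✓; ∠TKZ = 60.80° ✓; |KZ| = 21.80 ✓; ∠KZD = 55.00° ✓; |ZD| = 18.90 ✓; ∠ZDG = 129.3° ✓; |DG| = 3.600 ✗.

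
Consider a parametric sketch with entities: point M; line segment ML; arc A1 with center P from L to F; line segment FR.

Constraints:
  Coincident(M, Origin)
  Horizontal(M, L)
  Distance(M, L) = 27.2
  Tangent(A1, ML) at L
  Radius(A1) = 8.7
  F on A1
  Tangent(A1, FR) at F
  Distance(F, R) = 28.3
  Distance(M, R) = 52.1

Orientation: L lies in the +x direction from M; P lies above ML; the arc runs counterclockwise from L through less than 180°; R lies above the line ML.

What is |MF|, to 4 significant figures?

36.85

M is at the origin; ML is horizontal with |ML| = 27.2 and L on the +x side, so L = (27.20, 0.000). The tangent condition forces PL to be normal to ML, so P = L + (0, 8.7) = (27.20, 8.700). Since PF ⟂ FR (tangency), |PR| = √(8.7² + 28.3²) = 29.61 regardless of where F sits on A1. So R lies on both circle(M, 52.1) and circle(P, 29.61); the above-ML intersection is R = (37.06, 36.62). F is the foot of the tangent from R: F = (35.89, 8.340).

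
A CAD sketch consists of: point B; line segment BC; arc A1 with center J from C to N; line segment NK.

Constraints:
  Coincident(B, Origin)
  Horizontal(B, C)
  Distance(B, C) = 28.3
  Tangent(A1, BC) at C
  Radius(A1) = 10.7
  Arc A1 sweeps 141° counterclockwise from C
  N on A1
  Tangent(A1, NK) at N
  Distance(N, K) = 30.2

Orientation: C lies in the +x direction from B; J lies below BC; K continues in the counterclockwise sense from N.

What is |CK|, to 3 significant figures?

41.5

B is at the origin; B and C share the same y with |BC| = 28.3 and C on the +x side, so C = (28.3, 0.00). Tangency of A1 to BC means the radius JC is perpendicular to BC, so J = C + (0, -10.7) = (28.3, -10.7). On A1, C sits at bearing 90° from J; a 141° counterclockwise sweep puts N at bearing 231°, so N = J + 10.7·(cos 231°, sin 231°) = (21.6, -19.0). A1 meets NK tangentially, so JN is at right angles to NK, so NK runs along (−sin 231°, cos 231°); with |NK| = 30.2, K = (45.0, -38.0). Then |CK| = |K − C| = 41.5.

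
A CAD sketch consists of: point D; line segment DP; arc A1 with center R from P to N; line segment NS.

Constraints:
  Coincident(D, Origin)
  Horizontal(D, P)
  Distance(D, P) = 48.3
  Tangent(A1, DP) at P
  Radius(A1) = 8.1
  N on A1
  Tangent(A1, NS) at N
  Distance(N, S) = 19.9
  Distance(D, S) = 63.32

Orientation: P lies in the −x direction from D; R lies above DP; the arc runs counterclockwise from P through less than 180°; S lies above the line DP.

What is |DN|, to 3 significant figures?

44.9

Checks: |RN| = 8.100 ✓; ∠(RN, NS) = 90.00° ✓; |NS| = 19.90 ✓; |DS| = 63.32 ✓.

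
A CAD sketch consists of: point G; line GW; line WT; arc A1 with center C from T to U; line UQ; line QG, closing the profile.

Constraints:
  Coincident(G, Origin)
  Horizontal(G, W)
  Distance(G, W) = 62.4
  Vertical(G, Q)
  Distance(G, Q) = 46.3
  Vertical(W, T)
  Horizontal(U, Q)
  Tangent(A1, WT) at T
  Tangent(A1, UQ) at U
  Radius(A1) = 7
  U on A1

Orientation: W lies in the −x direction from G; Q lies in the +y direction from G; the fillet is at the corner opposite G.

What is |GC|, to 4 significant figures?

67.92

G is at the origin; GW is horizontal with |GW| = 62.4 and W on the −x side, so W = (-62.40, 0.000). G and Q share the same x with |GQ| = 46.3 and Q on the +y side, so Q = (0.000, 46.30). The virtual corner opposite G is at (-62.40, 46.30). A1 meets WT tangentially, so CT is at right angles to WT and the tangent condition forces CU to be normal to UQ, with radius 7.0, so the center C sits 7.0 in from both sides at C = (-55.40, 39.30). Then |GC| = |C − G| = 67.92.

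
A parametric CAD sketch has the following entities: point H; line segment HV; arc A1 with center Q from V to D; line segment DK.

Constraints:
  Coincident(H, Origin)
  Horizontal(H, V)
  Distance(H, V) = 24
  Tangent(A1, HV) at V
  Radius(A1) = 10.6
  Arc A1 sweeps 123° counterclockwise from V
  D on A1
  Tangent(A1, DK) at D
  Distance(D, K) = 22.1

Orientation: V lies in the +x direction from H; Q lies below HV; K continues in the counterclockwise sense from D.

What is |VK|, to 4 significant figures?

35.05

H is at the origin; H and V share the same y with |HV| = 24.0 and V on the +x side, so V = (24.00, 0.000). The tangent condition forces QV to be normal to HV, so Q = V + (0, -10.6) = (24.00, -10.60). On A1, V sits at bearing 90° from Q; a 123° counterclockwise sweep puts D at bearing 213°, so D = Q + 10.6·(cos 213°, sin 213°) = (15.11, -16.37). The tangent condition forces QD to be normal to DK, so DK runs along (−sin 213°, cos 213°); with |DK| = 22.1, K = (27.15, -34.91). Then |VK| = |K − V| = 35.05.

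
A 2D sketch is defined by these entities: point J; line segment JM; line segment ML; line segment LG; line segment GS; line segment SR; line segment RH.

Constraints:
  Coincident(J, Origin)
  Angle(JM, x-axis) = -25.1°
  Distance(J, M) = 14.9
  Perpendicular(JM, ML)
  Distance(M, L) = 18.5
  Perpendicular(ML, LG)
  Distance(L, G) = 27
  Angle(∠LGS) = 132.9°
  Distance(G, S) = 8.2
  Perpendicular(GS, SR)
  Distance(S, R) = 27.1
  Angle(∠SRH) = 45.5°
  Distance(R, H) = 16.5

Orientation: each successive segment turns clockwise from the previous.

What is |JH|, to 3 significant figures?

10.7

J is at the origin; JM runs at -25.1° with length 14.9, so M = (13.5, -6.32). JM ⟂ ML, so ML runs at -115°; with |ML| = 18.5, L = (5.65, -23.1). ML ⟂ LG, so LG runs at 155°; with |LG| = 27.0, G = (-18.8, -11.6). ∠LGS = 132.9° gives GS at 108° from the x-axis; with |GS| = 8.2, S = (-21.3, -3.81). The perpendicularity gives SR at right angles to GS, so SR runs at 17.8°; with |SR| = 27.1, R = (4.49, 4.47). ∠SRH = 45.5° gives RH at -117° from the x-axis; with |RH| = 16.5, H = (-2.92, -10.3). Then |JH| = |H − J| = 10.7.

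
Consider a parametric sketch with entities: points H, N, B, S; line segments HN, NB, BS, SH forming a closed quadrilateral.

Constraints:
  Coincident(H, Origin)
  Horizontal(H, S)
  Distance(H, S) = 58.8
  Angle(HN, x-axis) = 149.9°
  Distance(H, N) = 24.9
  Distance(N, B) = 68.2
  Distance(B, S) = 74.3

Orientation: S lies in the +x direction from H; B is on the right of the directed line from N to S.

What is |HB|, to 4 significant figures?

50.78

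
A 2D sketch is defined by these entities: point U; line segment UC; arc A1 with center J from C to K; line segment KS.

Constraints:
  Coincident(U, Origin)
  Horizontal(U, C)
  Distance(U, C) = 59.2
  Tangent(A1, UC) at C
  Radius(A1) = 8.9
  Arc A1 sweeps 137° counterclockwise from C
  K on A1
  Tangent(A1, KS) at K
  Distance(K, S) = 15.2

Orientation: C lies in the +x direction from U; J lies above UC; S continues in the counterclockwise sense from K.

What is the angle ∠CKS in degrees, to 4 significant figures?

111.5°

U is at the origin; U and C share the same y with |UC| = 59.2 and C on the +x side, so C = (59.20, 0.000). The tangent condition forces JC to be normal to UC, so J = C + (0, 8.9) = (59.20, 8.900). On A1, C sits at bearing -90° from J; a 137° counterclockwise sweep puts K at bearing 47°, so K = J + 8.9·(cos 47°, sin 47°) = (65.27, 15.41). The tangent condition forces JK to be normal to KS, so KS runs along (−sin 47°, cos 47°); with |KS| = 15.2, S = (54.15, 25.78). Then cos ∠CKS = KC·KS / (|KC||KS|), giving 111.5°.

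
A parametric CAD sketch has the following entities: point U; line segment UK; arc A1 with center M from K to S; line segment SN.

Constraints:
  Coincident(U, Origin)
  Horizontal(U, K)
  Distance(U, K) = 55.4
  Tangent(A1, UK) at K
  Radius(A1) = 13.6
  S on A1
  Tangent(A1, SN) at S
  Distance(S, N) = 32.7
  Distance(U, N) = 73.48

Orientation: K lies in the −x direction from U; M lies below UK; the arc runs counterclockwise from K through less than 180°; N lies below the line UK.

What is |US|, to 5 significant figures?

70.483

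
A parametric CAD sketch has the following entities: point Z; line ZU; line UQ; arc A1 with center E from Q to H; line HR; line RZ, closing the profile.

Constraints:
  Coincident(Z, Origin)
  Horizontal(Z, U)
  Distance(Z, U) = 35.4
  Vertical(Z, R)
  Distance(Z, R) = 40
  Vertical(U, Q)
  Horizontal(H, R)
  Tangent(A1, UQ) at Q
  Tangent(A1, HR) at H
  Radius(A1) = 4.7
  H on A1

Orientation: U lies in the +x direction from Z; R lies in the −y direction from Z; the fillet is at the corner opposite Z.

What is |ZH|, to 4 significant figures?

50.42

Z is at the origin; ZU is horizontal with |ZU| = 35.4 and U on the +x side, so U = (35.40, 0.000). ZR is vertical with |ZR| = 40.0 and R on the −y side, so R = (0.000, -40.00). The virtual corner opposite Z is at (35.40, -40.00). A1 meets UQ tangentially, so EQ is at right angles to UQ and since A1 is tangent to HR there, EH ⟂ HR, with radius 4.7, so the center E sits 4.7 in from both sides at E = (30.70, -35.30). That places the tangent points at Q = (35.40, -35.30) on UQ and H = (30.70, -40.00) on HR. Then |ZH| = |H − Z| = 50.42.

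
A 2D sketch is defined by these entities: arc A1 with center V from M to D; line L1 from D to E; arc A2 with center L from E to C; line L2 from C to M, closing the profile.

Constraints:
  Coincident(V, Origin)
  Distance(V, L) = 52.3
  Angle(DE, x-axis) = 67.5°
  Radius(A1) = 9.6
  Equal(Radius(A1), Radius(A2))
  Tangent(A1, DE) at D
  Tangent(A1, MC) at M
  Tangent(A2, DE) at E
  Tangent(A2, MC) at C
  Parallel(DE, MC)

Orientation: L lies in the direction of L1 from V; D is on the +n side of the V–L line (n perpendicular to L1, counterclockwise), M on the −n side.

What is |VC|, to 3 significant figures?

53.2

The slot axis is L1's direction at 67.5°, so u = (cos 67.5°, sin 67.5°) = (0.383, 0.924) and n = (−sin 67.5°, cos 67.5°) = (-0.924, 0.383). V is at the origin and L lies 52.3 along u from V, so L = 52.3·u = (20.0, 48.3). Tangency of A1 to both parallel lines with radius 9.6 puts D and M at V ± 9.6·n: D = (-8.87, 3.67), M = (8.87, -3.67). Equal radii place E and C the same way about L: E = L + 9.6·n = (11.1, 52.0), C = L − 9.6·n = (28.9, 44.6). Then |VC| = |C − V| = 53.2.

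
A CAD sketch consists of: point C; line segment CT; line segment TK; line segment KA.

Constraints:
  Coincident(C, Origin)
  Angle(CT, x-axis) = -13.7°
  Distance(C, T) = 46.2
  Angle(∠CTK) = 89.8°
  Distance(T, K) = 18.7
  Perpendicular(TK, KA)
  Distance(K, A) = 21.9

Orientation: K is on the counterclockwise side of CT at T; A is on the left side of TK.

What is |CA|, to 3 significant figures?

30.6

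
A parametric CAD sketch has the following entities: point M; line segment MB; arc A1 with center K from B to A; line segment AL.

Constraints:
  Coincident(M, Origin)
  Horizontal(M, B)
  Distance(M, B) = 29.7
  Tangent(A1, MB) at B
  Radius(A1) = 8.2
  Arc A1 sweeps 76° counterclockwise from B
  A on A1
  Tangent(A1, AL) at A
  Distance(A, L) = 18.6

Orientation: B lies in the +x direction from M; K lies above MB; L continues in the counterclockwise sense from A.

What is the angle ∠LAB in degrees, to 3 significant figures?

142°

On A1, B sits at bearing -90° from K; a 76° counterclockwise sweep puts A at bearing -14°, so A = K + 8.2·(cos -14°, sin -14°) = (37.7, 6.22). Since A1 is tangent to AL there, KA ⟂ AL, so AL runs along (−sin -14°, cos -14°); with |AL| = 18.6, L = (42.2, 24.3). Then cos ∠LAB = AL·AB / (|AL||AB|), giving 142°.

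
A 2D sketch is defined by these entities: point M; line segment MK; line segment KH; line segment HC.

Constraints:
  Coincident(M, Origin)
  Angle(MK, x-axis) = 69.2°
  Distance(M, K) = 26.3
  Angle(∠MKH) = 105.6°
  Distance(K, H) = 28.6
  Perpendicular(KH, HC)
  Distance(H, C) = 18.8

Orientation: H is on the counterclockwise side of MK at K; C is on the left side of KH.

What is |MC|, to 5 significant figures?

36.266

M is at the origin; MK runs at 69.2° with length 26.3, so K = 26.3·(cos 69.2°, sin 69.2°) = (9.3393, 24.586). ∠MKH = 105.6°, so KH runs at 69.2° + (180° − 105.6°) = 143.60° from the x-axis; with |KH| = 28.6, H = K + 28.6·(cos 143.60°, sin 143.60°) = (-13.681, 41.558). The perpendicularity gives HC at right angles to KH; with |HC| = 18.8 on the left of KH, C = H + 18.8·(-0.59342, -0.80489) = (-24.837, 26.426). Then |MC| = |C − M| = 36.266.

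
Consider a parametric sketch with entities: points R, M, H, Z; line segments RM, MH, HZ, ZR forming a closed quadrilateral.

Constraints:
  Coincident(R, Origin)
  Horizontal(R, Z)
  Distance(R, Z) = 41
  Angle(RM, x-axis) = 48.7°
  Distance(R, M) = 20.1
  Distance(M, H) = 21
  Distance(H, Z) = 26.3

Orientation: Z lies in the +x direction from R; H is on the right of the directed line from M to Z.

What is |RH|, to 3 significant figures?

16.4

R is at the origin; RZ is horizontal with |RZ| = 41.0 and Z in +x, so Z = (41.0, 0). RM runs at 48.7° with |RM| = 20.1, so M = (13.3, 15.1). H is determined by |MH| = 21.0 and |HZ| = 26.3 together: it lies at the intersection of circle(M, 21.0) and circle(Z, 26.3). With |MZ| = 31.6, the foot of the radical line on MZ is 11.8 from M and the perpendicular offset is √(21.0² − 11.8²) = 17.4. Taking the right-of-MZ solution: H = (15.3, -5.80).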